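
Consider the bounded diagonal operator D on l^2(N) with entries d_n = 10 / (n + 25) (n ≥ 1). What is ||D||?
||D|| = 5/13 (attained at n = 1)

For D diagonal, ||D|| = sup_n |d_n| = sup_n 10/(n + 25). This is positive and strictly decreasing in n, so the supremum is attained at n = 1: d_1 = 10/(1 + 25) = 5/13. Hence ||D|| = 5/13.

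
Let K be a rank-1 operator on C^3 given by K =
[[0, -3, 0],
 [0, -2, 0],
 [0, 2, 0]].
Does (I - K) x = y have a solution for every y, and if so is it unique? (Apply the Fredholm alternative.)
(I - K) is invertible (det(I - K) = 3 ≠ 0), so for every y in C^3 the equation (I - K) x = y has a unique solution.

K has rank 1, so it is an outer product K = u v^T: every row of K is a multiple of one row vector. Reading off the entries, u = (3, 2, -2) and v = (0, -1, 0) (row i of K equals u_i·v^T). A rank-one matrix u v^T satisfies K u = u (v·u) and kills the (2)-dimensional subspace v^⊥, so its characteristic polynomial is lambda^2 (lambda - v·u) with v·u = tr K = -2. Hence the eigenvalues of I - K are 1 (multiplicity 2) and 1 - (-2) = 3, so det(I - K) = 3. (Direct check: I - K =
[[1, 3, 0],
 [0, 3, 0],
 [0, -2, 1]]
has determinant 3.) The finite-dimensional Fredholm alternative says: either (I - K) is invertible, or ker(I - K) ≠ {0} and then range(I - K) = ker((I - K)^*)^⊥, with dim ker(I - K) = dim ker((I - K)^*). Since det(I - K) ≠ 0, 1 is not an eigenvalue of K and ker(I - K) = {0}, so we are in the first case: for every y there is a unique x = (I - K)^(-1) y. Explicitly, by the Sherman–Morrison formula, (I - u v^T)^(-1) = I + u v^T/(1 - v·u), i.e. (I - K)^(-1) = I + K/(3).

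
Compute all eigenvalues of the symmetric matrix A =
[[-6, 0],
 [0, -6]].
sigma(A) ≈ {-6} (-6 with multiplicity 2)

A is real symmetric, so its spectrum consists of real eigenvalues. Expanding the characteristic polynomial of the displayed matrix gives
  det(λ I - A) = p(λ) = λ^2 + (12)λ + (36).
Solving p(λ) = 0 yields eigenvalues ≈ -6, -6. (A is shown rounded to 4 decimals, so these recover the underlying integer eigenvalues to within that precision.)
Verification: the trace of A = -12 equals the sum of eigenvalues -12, and det(A) ≈ 36.0000 matches the eigenvalue product 36.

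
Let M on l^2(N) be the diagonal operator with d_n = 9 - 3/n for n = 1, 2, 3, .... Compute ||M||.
||M|| = 9

For a diagonal operator on l^2 with entries d_n, ||M|| = sup_n |d_n|. Here d_1 = 6, d_2 = 15/2, ..., and d_n = 9 - 3/n increases monotonically toward 9. All terms lie in [6, 9), so |d_n| = d_n and the supremum is the limit 9, which is not attained by any individual d_n. Hence ||M|| = 9.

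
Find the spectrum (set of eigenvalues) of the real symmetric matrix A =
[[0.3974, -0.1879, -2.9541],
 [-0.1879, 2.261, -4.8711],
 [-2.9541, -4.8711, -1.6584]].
sigma(A) ≈ {-6, 1, 6}

A is real symmetric, so its spectrum consists of real eigenvalues. Expanding the characteristic polynomial of the displayed matrix gives
  det(λ I - A) = p(λ) = λ^3 + (-1)λ^2 + (-36)λ + (36).
Solving p(λ) = 0 yields eigenvalues ≈ -6, 1, 6. (A is shown rounded to 4 decimals, so these recover the underlying integer eigenvalues to within that precision.)
Verification: the trace of A = 1 equals the sum of eigenvalues 1, and det(A) ≈ -35.9996 matches the eigenvalue product -36.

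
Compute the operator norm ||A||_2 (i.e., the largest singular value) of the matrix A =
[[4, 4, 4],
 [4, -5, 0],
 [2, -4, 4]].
||A||_2 ≈ 8.1824 (= sqrt(largest eigenvalue of A^T A))

||A||_2 = sigma_max(A) = sqrt(lambda_max(A^T A)). Form the symmetric matrix M = A^T A =
[[36, -12, 24],
 [-12, 57, 0],
 [24, 0, 32]].
Its characteristic polynomial (trace, sum of principal 2x2 minors, determinant of M give the coefficients) is
  p(λ) = det(λ I - M) = λ^3 - 125λ^2 + 4308λ - 28224.
No integer candidate from the rational root theorem (±divisors of 28224) is a root, so the roots are irrational. The cubic discriminant is Δ = 1743094800 > 0, so there are three distinct real roots. p(8) = -1248 and p(9) = 1152 have opposite signs, so a root lies in (8, 9); Newton's method refines it to λ ≈ 8.5096. p(49) = 392 and p(50) = -324 have opposite signs, so a root lies in (49, 50); Newton's method refines it to λ ≈ 49.5393. p(66) = -900 and p(67) = 50 have opposite signs, so a root lies in (66, 67); Newton's method refines it to λ ≈ 66.951. Check (Vieta): the three roots sum to 125, matching tr M = 125.
So the eigenvalues of A^T A are ≈ 8.5096, 49.5393, 66.951 (all ≥ 0, as they must be for A^T A). The largest is λ_max ≈ 66.951, hence ||A||_2 = sqrt(λ_max) ≈ 8.1824.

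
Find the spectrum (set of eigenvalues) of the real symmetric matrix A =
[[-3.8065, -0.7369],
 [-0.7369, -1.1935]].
sigma(A) ≈ {-4, -1}

A is real symmetric, so its spectrum consists of real eigenvalues. Expanding the characteristic polynomial of the displayed matrix gives
  det(λ I - A) = p(λ) = λ^2 + (5)λ + (4).
Solving p(λ) = 0 yields eigenvalues ≈ -4, -1. (A is shown rounded to 4 decimals, so these recover the underlying integer eigenvalues to within that precision.)
Verification: the trace of A = -5 equals the sum of eigenvalues -5, and det(A) ≈ 4.0000 matches the eigenvalue product 4.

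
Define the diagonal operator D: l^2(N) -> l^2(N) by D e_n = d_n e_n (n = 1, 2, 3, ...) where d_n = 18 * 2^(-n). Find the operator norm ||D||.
||D|| = 9 (attained at n = 1)

For D diagonal, ||D|| = sup_n |d_n|. The sequence d_n = 18 * 2^(-n) is positive and strictly decreasing (ratio 2^(-1) < 1), so the supremum is d_1 = 18/2 = 9. Hence ||D|| = 9.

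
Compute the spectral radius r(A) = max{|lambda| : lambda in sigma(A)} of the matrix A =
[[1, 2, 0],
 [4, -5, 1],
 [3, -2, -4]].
r(A) ≈ 5.2303

The eigenvalues of A are the roots of its characteristic polynomial. With M = A (coefficients from the trace, the sum of principal 2x2 minors, and det A):
  p(λ) = det(λ I - M) = λ^3 + 8λ^2 + 5λ - 60.
No integer candidate from the rational root theorem (±divisors of 60) is a root, so the roots are irrational. The cubic discriminant is Δ = -16420 < 0, so there is one real root and a complex-conjugate pair. p(2) = -10 and p(3) = 54 have opposite signs, so a root lies in (2, 3); Newton's method refines it to λ ≈ 2.1933. Dividing out (λ - (2.1933)) leaves approximately λ^2 + 10.1933λ + 27.3565. For λ^2 + 10.1933λ + 27.3565 the discriminant is -5.5234. It is negative, so the remaining roots are the complex-conjugate pair λ ≈ -5.0966 ± 1.1751i. Their product equals the constant term, so |λ|^2 ≈ 27.3565 and |λ| ≈ 5.2303.
Thus the eigenvalues (to 4 decimals) are 2.1933 (modulus 2.1933); -5.0966 ± 1.1751i (modulus 5.2303). The spectral radius is the largest modulus: r(A) ≈ 5.2303. (Cross-check: r(A) ≤ ||A||_2 ≈ 7.4323; equality holds whenever A is normal, though it can also hold for some non-normal A.)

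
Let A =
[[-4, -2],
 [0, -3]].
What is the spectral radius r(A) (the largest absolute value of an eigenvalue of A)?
r(A) = 4

The eigenvalues of A are the roots of its characteristic polynomial. With M = A (coefficients from the trace and determinant):
  p(λ) = det(λ I - M) = λ^2 + 7λ + 12.
For λ^2 + 7λ + 12 the discriminant is 1. It is a perfect square (1^2), so the roots are rational: λ = (-7 ± 1)/2 = -3, -4.
Thus the eigenvalues (to 4 decimals) are -3 (modulus 3); -4 (modulus 4). The spectral radius is the largest modulus: r(A) = 4. (Cross-check: r(A) ≤ ||A||_2 ≈ 4.7581; equality holds whenever A is normal, though it can also hold for some non-normal A.)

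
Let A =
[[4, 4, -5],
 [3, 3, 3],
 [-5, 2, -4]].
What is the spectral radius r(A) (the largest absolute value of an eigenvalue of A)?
r(A) ≈ 7.7534

The eigenvalues of A are the roots of its characteristic polynomial. With M = A (coefficients from the trace, the sum of principal 2x2 minors, and det A):
  p(λ) = det(λ I - M) = λ^3 - 3λ^2 - 59λ + 189.
No integer candidate from the rational root theorem (±divisors of 189) is a root, so the roots are irrational. The cubic discriminant is Δ = 510944 > 0, so there are three distinct real roots. p(-8) = -43 and p(-7) = 112 have opposite signs, so a root lies in (-8, -7); Newton's method refines it to λ ≈ -7.7534. p(3) = 12 and p(4) = -31 have opposite signs, so a root lies in (3, 4); Newton's method refines it to λ ≈ 3.2477. p(7) = -28 and p(8) = 37 have opposite signs, so a root lies in (7, 8); Newton's method refines it to λ ≈ 7.5058. Check (Vieta): the three roots sum to 3, matching tr M = 3.
Thus the eigenvalues (to 4 decimals) are -7.7534 (modulus 7.7534); 3.2477 (modulus 3.2477); 7.5058 (modulus 7.5058). The spectral radius is the largest modulus: r(A) ≈ 7.7534. (Cross-check: r(A) ≤ ||A||_2 ≈ 7.8238; equality holds whenever A is normal, though it can also hold for some non-normal A.)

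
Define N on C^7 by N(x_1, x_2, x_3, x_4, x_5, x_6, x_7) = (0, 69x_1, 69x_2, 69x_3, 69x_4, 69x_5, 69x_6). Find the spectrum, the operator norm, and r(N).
sigma(N) = {0}; ||N|| = 69; r(N) = 0. (N is nilpotent with N^7 = 0.)

On C^7, N is a strictly lower-triangular matrix with 69 on the subdiagonal and zeros elsewhere, so its characteristic polynomial is lambda^7 and every eigenvalue is 0: sigma(N) = {0}. For the operator norm, N e_i = 69e_{i+1} for i = 1, ..., 6 and N e_7 = 0, so the singular values of N are 69 (with multiplicity 6) and 0; hence ||N|| = 69. The spectral radius r(N) = max|lambda| = 0. Note ||N|| > r(N) — characteristic of non-normal nilpotent operators. Indeed N^7 = 0.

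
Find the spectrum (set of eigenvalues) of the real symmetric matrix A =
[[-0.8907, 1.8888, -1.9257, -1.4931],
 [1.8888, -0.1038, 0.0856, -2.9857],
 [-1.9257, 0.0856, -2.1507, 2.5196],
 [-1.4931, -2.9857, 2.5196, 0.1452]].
sigma(A) ≈ {-5, -2, -1, 5}

A is real symmetric, so its spectrum consists of real eigenvalues. Expanding the characteristic polynomial of the displayed matrix gives
  det(λ I - A) = p(λ) = λ^4 + (3)λ^3 + (-23)λ^2 + (-75.0024)λ + (-50.0013).
Solving p(λ) = 0 yields eigenvalues ≈ -5, -2, -1, 5. (A is shown rounded to 4 decimals, so these recover the underlying integer eigenvalues to within that precision.)
Verification: the trace of A = -3 equals the sum of eigenvalues -3, and det(A) ≈ -50.0013 matches the eigenvalue product -50.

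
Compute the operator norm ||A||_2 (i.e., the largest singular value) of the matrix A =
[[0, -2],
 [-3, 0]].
||A||_2 = 3 (= sqrt(largest eigenvalue of A^T A))

||A||_2 = sigma_max(A) = sqrt(lambda_max(A^T A)). Form the symmetric matrix M = A^T A =
[[9, 0],
 [0, 4]].
Its characteristic polynomial (trace, determinant of M give the coefficients) is
  p(λ) = det(λ I - M) = λ^2 - 13λ + 36.
For λ^2 - 13λ + 36 the discriminant is 25. It is a perfect square (5^2), so the roots are rational: λ = (13 ± 5)/2 = 9, 4.
So the eigenvalues of A^T A are ≈ 4, 9 (all ≥ 0, as they must be for A^T A). The largest is λ_max = 9, hence ||A||_2 = sqrt(λ_max) = 3.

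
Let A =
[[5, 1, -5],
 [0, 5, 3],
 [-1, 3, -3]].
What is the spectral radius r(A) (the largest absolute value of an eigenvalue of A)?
r(A) ≈ 6.2544

The eigenvalues of A are the roots of its characteristic polynomial. With M = A (coefficients from the trace, the sum of principal 2x2 minors, and det A):
  p(λ) = det(λ I - M) = λ^3 - 7λ^2 - 19λ + 148.
No integer candidate from the rational root theorem (±divisors of 148) is a root, so the roots are irrational. The cubic discriminant is Δ = 11085 > 0, so there are three distinct real roots. p(-5) = -57 and p(-4) = 48 have opposite signs, so a root lies in (-5, -4); Newton's method refines it to λ ≈ -4.506. p(5) = 3 and p(6) = -2 have opposite signs, so a root lies in (5, 6); Newton's method refines it to λ ≈ 5.2516. p(6) = -2 and p(7) = 15 have opposite signs, so a root lies in (6, 7); Newton's method refines it to λ ≈ 6.2544. Check (Vieta): the three roots sum to 7, matching tr M = 7.
Thus the eigenvalues (to 4 decimals) are -4.506 (modulus 4.506); 5.2516 (modulus 5.2516); 6.2544 (modulus 6.2544). The spectral radius is the largest modulus: r(A) ≈ 6.2544. (Cross-check: r(A) ≤ ||A||_2 ≈ 7.6216; equality holds whenever A is normal, though it can also hold for some non-normal A.)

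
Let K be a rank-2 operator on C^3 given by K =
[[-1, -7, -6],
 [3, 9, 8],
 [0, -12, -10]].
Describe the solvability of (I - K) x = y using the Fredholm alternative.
(I - K) is invertible (det(I - K) = 31 ≠ 0), so for every y in C^3 the equation (I - K) x = y has a unique solution.

K has rank 2 and factors as K = U V^T = u1 v1^T + u2 v2^T with u1 = (1, -1, 2), v1 = (3, -3, -2), u2 = (-2, 3, -3), v2 = (2, 2, 2) (multiplying out reproduces the displayed K). The nonzero eigenvalues of U V^T coincide with those of the 2 x 2 matrix G = V^T U = [[v1·u1, v1·u2], [v2·u1, v2·u2]] = [[2, -9], [4, -4]], and by the Sylvester determinant identity det(I_3 - U V^T) = det(I_2 - V^T U) = det([[-1, 9], [-4, 5]]) = (-1)(5) - (9)(-4) = 31. (Direct check: I - K =
[[2, 7, 6],
 [-3, -8, -8],
 [0, 12, 11]]
has determinant 31.) The finite-dimensional Fredholm alternative says: either (I - K) is invertible, or ker(I - K) ≠ {0} and then range(I - K) = ker((I - K)^*)^⊥, with dim ker(I - K) = dim ker((I - K)^*). Since det(I - K) ≠ 0, 1 is not an eigenvalue of K and ker(I - K) = {0}, so we are in the first case: for every y there is a unique x = (I - K)^(-1) y. (Explicitly, by the Woodbury identity, (I - U V^T)^(-1) = I + U (I_2 - G)^(-1) V^T.)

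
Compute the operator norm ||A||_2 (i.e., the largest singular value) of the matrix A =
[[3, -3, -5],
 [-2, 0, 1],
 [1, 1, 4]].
||A||_2 ≈ 7.5022 (= sqrt(largest eigenvalue of A^T A))

||A||_2 = sigma_max(A) = sqrt(lambda_max(A^T A)). Form the symmetric matrix M = A^T A =
[[14, -8, -13],
 [-8, 10, 19],
 [-13, 19, 42]].
Its characteristic polynomial (trace, sum of principal 2x2 minors, determinant of M give the coefficients) is
  p(λ) = det(λ I - M) = λ^3 - 66λ^2 + 554λ - 400.
No integer candidate from the rational root theorem (±divisors of 400) is a root, so the roots are irrational. The cubic discriminant is Δ = 455747440 > 0, so there are three distinct real roots. p(0) = -400 and p(1) = 89 have opposite signs, so a root lies in (0, 1); Newton's method refines it to λ ≈ 0.7967. p(8) = 320 and p(9) = -31 have opposite signs, so a root lies in (8, 9); Newton's method refines it to λ ≈ 8.9201. p(56) = -736 and p(57) = 1937 have opposite signs, so a root lies in (56, 57); Newton's method refines it to λ ≈ 56.2832. Check (Vieta): the three roots sum to 66, matching tr M = 66.
So the eigenvalues of A^T A are ≈ 0.7967, 8.9201, 56.2832 (all ≥ 0, as they must be for A^T A). The largest is λ_max ≈ 56.2832, hence ||A||_2 = sqrt(λ_max) ≈ 7.5022.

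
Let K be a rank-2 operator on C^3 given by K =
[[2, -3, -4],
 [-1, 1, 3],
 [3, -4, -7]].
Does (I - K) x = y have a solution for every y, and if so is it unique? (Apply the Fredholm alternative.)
(I - K) is invertible (det(I - K) = 7 ≠ 0), so for every y in C^3 the equation (I - K) x = y has a unique solution.

K has rank 2 and factors as K = U V^T = u1 v1^T + u2 v2^T with u1 = (1, 0, 1), v1 = (0, -1, 2), u2 = (-2, 1, -3), v2 = (-1, 1, 3) (multiplying out reproduces the displayed K). The nonzero eigenvalues of U V^T coincide with those of the 2 x 2 matrix G = V^T U = [[v1·u1, v1·u2], [v2·u1, v2·u2]] = [[2, -7], [2, -6]], and by the Sylvester determinant identity det(I_3 - U V^T) = det(I_2 - V^T U) = det([[-1, 7], [-2, 7]]) = (-1)(7) - (7)(-2) = 7. (Direct check: I - K =
[[-1, 3, 4],
 [1, 0, -3],
 [-3, 4, 8]]
has determinant 7.) The finite-dimensional Fredholm alternative says: either (I - K) is invertible, or ker(I - K) ≠ {0} and then range(I - K) = ker((I - K)^*)^⊥, with dim ker(I - K) = dim ker((I - K)^*). Since det(I - K) ≠ 0, 1 is not an eigenvalue of K and ker(I - K) = {0}, so we are in the first case: for every y there is a unique x = (I - K)^(-1) y. (Explicitly, by the Woodbury identity, (I - U V^T)^(-1) = I + U (I_2 - G)^(-1) V^T.)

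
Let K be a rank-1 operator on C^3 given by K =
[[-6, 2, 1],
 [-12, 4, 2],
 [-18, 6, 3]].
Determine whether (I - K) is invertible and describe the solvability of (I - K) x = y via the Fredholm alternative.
(I - K) is singular (det(I - K) = 0, i.e. 1 ∈ sigma(K)). (I - K) x = y is solvable iff y ⊥ ker((I - K)^*) = span{(-6, 2, 1)}, i.e. iff -6y_1 + 2y_2 + y_3 = 0. When solvable, the solutions are x = y + c·(1, 2, 3), c arbitrary (ker(I - K) = span{(1, 2, 3)}, dimension 1).

K has rank 1, so it is an outer product K = u v^T: every row of K is a multiple of one row vector. Reading off the entries, u = (1, 2, 3) and v = (-6, 2, 1) (row i of K equals u_i·v^T). A rank-one matrix u v^T satisfies K u = u (v·u) and kills the (2)-dimensional subspace v^⊥, so its characteristic polynomial is lambda^2 (lambda - v·u) with v·u = tr K = 1. Hence the eigenvalues of I - K are 1 (multiplicity 2) and 1 - (1) = 0, so det(I - K) = 0. (Direct check: I - K =
[[7, -2, -1],
 [12, -3, -2],
 [18, -6, -2]]
has determinant 0.) So 1 is an eigenvalue of K and (I - K) is not invertible. The finite-dimensional Fredholm alternative says: either (I - K) is invertible, or ker(I - K) ≠ {0} and then range(I - K) = ker((I - K)^*)^⊥, with dim ker(I - K) = dim ker((I - K)^*). We are in the second case, so we need both kernels. Kernel of I - K: (I - K) u = u - u (v·u) = u - u = 0, so ker(I - K) = span{u} = span{(1, 2, 3)} (it is exactly 1-dimensional because rank(I - K) = 2). Kernel of the adjoint: K is real, so (I - K)^* = I - K^T = I - v u^T, and (I - v u^T) v = v - v (u·v) = 0; hence ker((I - K)^*) = span{v} = span{(-6, 2, 1)}. Therefore (I - K) x = y is solvable iff <y, v> = 0, i.e. iff -6y_1 + 2y_2 + y_3 = 0. When this holds, K y = u (v·y) = 0, so (I - K) y = y and x = y is a particular solution; the full solution set is the line x = y + c·u = y + c·(1, 2, 3), c ∈ C.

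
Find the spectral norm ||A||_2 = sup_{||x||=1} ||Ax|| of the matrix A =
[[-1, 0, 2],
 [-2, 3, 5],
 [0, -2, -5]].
||A||_2 ≈ 8.2859 (= sqrt(largest eigenvalue of A^T A))

||A||_2 = sigma_max(A) = sqrt(lambda_max(A^T A)). Form the symmetric matrix M = A^T A =
[[5, -6, -12],
 [-6, 13, 25],
 [-12, 25, 54]].
Its characteristic polynomial (trace, sum of principal 2x2 minors, determinant of M give the coefficients) is
  p(λ) = det(λ I - M) = λ^3 - 72λ^2 + 232λ - 169.
No integer candidate from the rational root theorem (±divisors of 169) is a root, so the roots are irrational. The cubic discriminant is Δ = 26801717 > 0, so there are three distinct real roots. p(1) = -8 and p(2) = 15 have opposite signs, so a root lies in (1, 2); Newton's method refines it to λ ≈ 1.0947. p(2) = 15 and p(3) = -94 have opposite signs, so a root lies in (2, 3); Newton's method refines it to λ ≈ 2.2486. p(68) = -2889 and p(69) = 1556 have opposite signs, so a root lies in (68, 69); Newton's method refines it to λ ≈ 68.6567. Check (Vieta): the three roots sum to 72, matching tr M = 72.
So the eigenvalues of A^T A are ≈ 1.0947, 2.2486, 68.6567 (all ≥ 0, as they must be for A^T A). The largest is λ_max ≈ 68.6567, hence ||A||_2 = sqrt(λ_max) ≈ 8.2859.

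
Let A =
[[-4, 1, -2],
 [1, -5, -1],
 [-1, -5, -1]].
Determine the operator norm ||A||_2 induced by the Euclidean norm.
||A||_2 = sqrt((53 + sqrt(2721))/2) ≈ 7.2513 (= sqrt(largest eigenvalue of A^T A))

||A||_2 = sigma_max(A) = sqrt(lambda_max(A^T A)). Form the symmetric matrix M = A^T A =
[[18, -4, 8],
 [-4, 51, 8],
 [8, 8, 6]].
Its characteristic polynomial (trace, sum of principal 2x2 minors, determinant of M give the coefficients) is
  p(λ) = det(λ I - M) = λ^3 - 75λ^2 + 1188λ - 484.
By the rational root theorem any rational root is an integer divisor of 484. Testing λ = 22: p(22) = 10648 - 36300 + 26136 - 484 = 0, so λ = 22 is a root. Dividing out (λ - 22) leaves p(λ) = (λ - 22)(λ^2 - 53λ + 22). For λ^2 - 53λ + 22 the discriminant is 2721. It is nonnegative but not a perfect square, so the roots are real and irrational: λ = (53 ± sqrt(2721))/2 ≈ 52.5816, 0.4184.
So the eigenvalues of A^T A are ≈ 0.4184, 22, 52.5816 (all ≥ 0, as they must be for A^T A). The largest is λ_max = (53 + sqrt(2721))/2 ≈ 52.5816, hence ||A||_2 = sqrt(λ_max) = sqrt((53 + sqrt(2721))/2) ≈ 7.2513.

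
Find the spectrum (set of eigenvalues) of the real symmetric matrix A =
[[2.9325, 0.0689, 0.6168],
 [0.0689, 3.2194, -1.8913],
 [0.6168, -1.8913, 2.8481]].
sigma(A) ≈ {1, 3, 5}

A is real symmetric, so its spectrum consists of real eigenvalues. Expanding the characteristic polynomial of the displayed matrix gives
  det(λ I - A) = p(λ) = λ^3 + (-9)λ^2 + (23)λ + (-15).
Solving p(λ) = 0 yields eigenvalues ≈ 1, 3, 5. (A is shown rounded to 4 decimals, so these recover the underlying integer eigenvalues to within that precision.)
Verification: the trace of A = 9 equals the sum of eigenvalues 9, and det(A) ≈ 14.9999 matches the eigenvalue product 15.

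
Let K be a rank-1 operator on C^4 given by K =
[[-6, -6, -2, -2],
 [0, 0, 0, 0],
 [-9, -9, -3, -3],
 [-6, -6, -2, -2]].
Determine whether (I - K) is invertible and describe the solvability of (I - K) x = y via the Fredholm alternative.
(I - K) is invertible (det(I - K) = 12 ≠ 0), so for every y in C^4 the equation (I - K) x = y has a unique solution.

K has rank 1, so it is an outer product K = u v^T: every row of K is a multiple of one row vector. Reading off the entries, u = (2, 0, 3, 2) and v = (-3, -3, -1, -1) (row i of K equals u_i·v^T). A rank-one matrix u v^T satisfies K u = u (v·u) and kills the (3)-dimensional subspace v^⊥, so its characteristic polynomial is lambda^3 (lambda - v·u) with v·u = tr K = -11. Hence the eigenvalues of I - K are 1 (multiplicity 3) and 1 - (-11) = 12, so det(I - K) = 12. (Direct check: I - K =
[[7, 6, 2, 2],
 [0, 1, 0, 0],
 [9, 9, 4, 3],
 [6, 6, 2, 3]]
has determinant 12.) The finite-dimensional Fredholm alternative says: either (I - K) is invertible, or ker(I - K) ≠ {0} and then range(I - K) = ker((I - K)^*)^⊥, with dim ker(I - K) = dim ker((I - K)^*). Since det(I - K) ≠ 0, 1 is not an eigenvalue of K and ker(I - K) = {0}, so we are in the first case: for every y there is a unique x = (I - K)^(-1) y. Explicitly, by the Sherman–Morrison formula, (I - u v^T)^(-1) = I + u v^T/(1 - v·u), i.e. (I - K)^(-1) = I + K/(12).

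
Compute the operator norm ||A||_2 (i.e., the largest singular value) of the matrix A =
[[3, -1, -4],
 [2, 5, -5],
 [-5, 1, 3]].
||A||_2 ≈ 9.2426 (= sqrt(largest eigenvalue of A^T A))

||A||_2 = sigma_max(A) = sqrt(lambda_max(A^T A)). Form the symmetric matrix M = A^T A =
[[38, 2, -37],
 [2, 27, -18],
 [-37, -18, 50]].
Its characteristic polynomial (trace, sum of principal 2x2 minors, determinant of M give the coefficients) is
  p(λ) = det(λ I - M) = λ^3 - 115λ^2 + 2579λ - 4489.
No integer candidate from the rational root theorem (±divisors of 4489) is a root, so the roots are irrational. The cubic discriminant is Δ = 15460209472 > 0, so there are three distinct real roots. p(1) = -2024 and p(2) = 217 have opposite signs, so a root lies in (1, 2); Newton's method refines it to λ ≈ 1.8987. p(27) = 992 and p(28) = -485 have opposite signs, so a root lies in (27, 28); Newton's method refines it to λ ≈ 27.6764. p(85) = -2024 and p(86) = 2821 have opposite signs, so a root lies in (85, 86); Newton's method refines it to λ ≈ 85.4249. Check (Vieta): the three roots sum to 115, matching tr M = 115.
So the eigenvalues of A^T A are ≈ 1.8987, 27.6764, 85.4249 (all ≥ 0, as they must be for A^T A). The largest is λ_max ≈ 85.4249, hence ||A||_2 = sqrt(λ_max) ≈ 9.2426.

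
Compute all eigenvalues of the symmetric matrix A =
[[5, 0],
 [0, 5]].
sigma(A) ≈ {5} (5 with multiplicity 2)

A is real symmetric, so its spectrum consists of real eigenvalues. Expanding the characteristic polynomial of the displayed matrix gives
  det(λ I - A) = p(λ) = λ^2 + (-10)λ + (25).
Solving p(λ) = 0 yields eigenvalues ≈ 5, 5. (A is shown rounded to 4 decimals, so these recover the underlying integer eigenvalues to within that precision.)
Verification: the trace of A = 10 equals the sum of eigenvalues 10, and det(A) ≈ 25.0000 matches the eigenvalue product 25.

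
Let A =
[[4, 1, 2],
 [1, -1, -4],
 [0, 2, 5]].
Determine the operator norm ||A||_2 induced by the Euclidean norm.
||A||_2 ≈ 7.1686 (= sqrt(largest eigenvalue of A^T A))

||A||_2 = sigma_max(A) = sqrt(lambda_max(A^T A)). Form the symmetric matrix M = A^T A =
[[17, 3, 4],
 [3, 6, 16],
 [4, 16, 45]].
Its characteristic polynomial (trace, sum of principal 2x2 minors, determinant of M give the coefficients) is
  p(λ) = det(λ I - M) = λ^3 - 68λ^2 + 856λ - 121.
No integer candidate from the rational root theorem (±divisors of 121) is a root, so the roots are irrational. The cubic discriminant is Δ = 853479829 > 0, so there are three distinct real roots. p(0) = -121 and p(1) = 668 have opposite signs, so a root lies in (0, 1); Newton's method refines it to λ ≈ 0.143. p(16) = 263 and p(17) = -308 have opposite signs, so a root lies in (16, 17); Newton's method refines it to λ ≈ 16.4687. p(51) = -682 and p(52) = 1127 have opposite signs, so a root lies in (51, 52); Newton's method refines it to λ ≈ 51.3883. Check (Vieta): the three roots sum to 68, matching tr M = 68.
So the eigenvalues of A^T A are ≈ 0.143, 16.4687, 51.3883 (all ≥ 0, as they must be for A^T A). The largest is λ_max ≈ 51.3883, hence ||A||_2 = sqrt(λ_max) ≈ 7.1686.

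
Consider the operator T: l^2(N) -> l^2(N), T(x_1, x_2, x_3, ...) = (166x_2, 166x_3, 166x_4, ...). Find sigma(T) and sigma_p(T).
sigma(T) = closed disk {z in C : |z| ≤ 166}; sigma_p(T) = open disk {z in C : |z| < 166}

Note T = 166·V where V is the unit left shift (V x)_k = x_{k+1}; so sigma(T) = 166·sigma(V) and ||T|| = 166||V||. ||T x||^2 = 27556sum_{k≥2} |x_k|^2 ≤ 27556||x||^2, with equality on {x : x_1 = 0}, so ||T|| = 166. For any lambda with |lambda| < 166, set r = lambda/166 (|r| < 1); the vector x = (1, r, r^2, ...) is in l^2 and satisfies T x = 166(r, r^2, ...) = lambda x, so lambda is an eigenvalue. On the boundary |lambda| = 166 the geometric series diverges, so no l^2 eigenvector exists, but these lambda lie in the approximate point spectrum. Hence sigma(T) is the closed disk of radius 166 and sigma_p(T) is the open disk.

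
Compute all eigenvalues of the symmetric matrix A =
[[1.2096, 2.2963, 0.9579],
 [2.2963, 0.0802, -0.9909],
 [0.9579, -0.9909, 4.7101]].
sigma(A) ≈ {-2, 3, 5}

A is real symmetric, so its spectrum consists of real eigenvalues. Expanding the characteristic polynomial of the displayed matrix gives
  det(λ I - A) = p(λ) = λ^3 + (-6)λ^2 + (-1)λ + (30).
Solving p(λ) = 0 yields eigenvalues ≈ -2, 3, 5. (A is shown rounded to 4 decimals, so these recover the underlying integer eigenvalues to within that precision.)
Verification: the trace of A = 6 equals the sum of eigenvalues 6, and det(A) ≈ -29.9999 matches the eigenvalue product -30.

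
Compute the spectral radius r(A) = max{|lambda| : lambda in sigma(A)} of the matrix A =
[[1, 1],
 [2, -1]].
r(A) = sqrt(12)/2 ≈ 1.7321

The eigenvalues of A are the roots of its characteristic polynomial. With M = A (coefficients from the trace and determinant):
  p(λ) = det(λ I - M) = λ^2 - 3.
For λ^2 - 3 the discriminant is 12. It is nonnegative but not a perfect square, so the roots are real and irrational: λ = ± sqrt(12)/2 ≈ 1.7321, -1.7321.
Thus the eigenvalues (to 4 decimals) are 1.7321 (modulus 1.7321); -1.7321 (modulus 1.7321). The spectral radius is the largest modulus: r(A) = sqrt(12)/2 ≈ 1.7321. (Cross-check: r(A) ≤ ||A||_2 ≈ 2.3028; equality holds whenever A is normal, though it can also hold for some non-normal A.)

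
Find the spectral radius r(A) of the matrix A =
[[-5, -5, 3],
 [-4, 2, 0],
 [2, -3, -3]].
r(A) ≈ 7.5778

The eigenvalues of A are the roots of its characteristic polynomial. With M = A (coefficients from the trace, the sum of principal 2x2 minors, and det A):
  p(λ) = det(λ I - M) = λ^3 + 6λ^2 - 27λ - 114.
No integer candidate from the rational root theorem (±divisors of 114) is a root, so the roots are irrational. The cubic discriminant is Δ = 185004 > 0, so there are three distinct real roots. p(-8) = -26 and p(-7) = 26 have opposite signs, so a root lies in (-8, -7); Newton's method refines it to λ ≈ -7.5778. p(-4) = 26 and p(-3) = -6 have opposite signs, so a root lies in (-4, -3); Newton's method refines it to λ ≈ -3.1692. p(4) = -62 and p(5) = 26 have opposite signs, so a root lies in (4, 5); Newton's method refines it to λ ≈ 4.747. Check (Vieta): the three roots sum to -6, matching tr M = -6.
Thus the eigenvalues (to 4 decimals) are -7.5778 (modulus 7.5778); -3.1692 (modulus 3.1692); 4.747 (modulus 4.747). The spectral radius is the largest modulus: r(A) ≈ 7.5778. (Cross-check: r(A) ≤ ||A||_2 ≈ 7.9244; equality holds whenever A is normal, though it can also hold for some non-normal A.)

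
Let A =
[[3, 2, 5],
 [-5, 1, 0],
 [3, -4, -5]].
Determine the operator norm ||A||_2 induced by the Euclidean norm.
||A||_2 ≈ 8.3751 (= sqrt(largest eigenvalue of A^T A))

||A||_2 = sigma_max(A) = sqrt(lambda_max(A^T A)). Form the symmetric matrix M = A^T A =
[[43, -11, 0],
 [-11, 21, 30],
 [0, 30, 50]].
Its characteristic polynomial (trace, sum of principal 2x2 minors, determinant of M give the coefficients) is
  p(λ) = det(λ I - M) = λ^3 - 114λ^2 + 3082λ - 400.
No integer candidate from the rational root theorem (±divisors of 400) is a root, so the roots are irrational. The cubic discriminant is Δ = 6500062832 > 0, so there are three distinct real roots. p(0) = -400 and p(1) = 2569 have opposite signs, so a root lies in (0, 1); Newton's method refines it to λ ≈ 0.1304. p(43) = 847 and p(44) = -312 have opposite signs, so a root lies in (43, 44); Newton's method refines it to λ ≈ 43.7279. p(70) = -260 and p(71) = 1659 have opposite signs, so a root lies in (70, 71); Newton's method refines it to λ ≈ 70.1416. Check (Vieta): the three roots sum to 114, matching tr M = 114.
So the eigenvalues of A^T A are ≈ 0.1304, 43.7279, 70.1416 (all ≥ 0, as they must be for A^T A). The largest is λ_max ≈ 70.1416, hence ||A||_2 = sqrt(λ_max) ≈ 8.3751.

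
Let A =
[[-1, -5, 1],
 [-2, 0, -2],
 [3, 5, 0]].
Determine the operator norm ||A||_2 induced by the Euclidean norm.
||A||_2 ≈ 7.6887 (= sqrt(largest eigenvalue of A^T A))

||A||_2 = sigma_max(A) = sqrt(lambda_max(A^T A)). Form the symmetric matrix M = A^T A =
[[14, 20, 3],
 [20, 50, -5],
 [3, -5, 5]].
Its characteristic polynomial (trace, sum of principal 2x2 minors, determinant of M give the coefficients) is
  p(λ) = det(λ I - M) = λ^3 - 69λ^2 + 586λ - 100.
No integer candidate from the rational root theorem (±divisors of 100) is a root, so the roots are irrational. The cubic discriminant is Δ = 771095732 > 0, so there are three distinct real roots. p(0) = -100 and p(1) = 418 have opposite signs, so a root lies in (0, 1); Newton's method refines it to λ ≈ 0.1742. p(9) = 314 and p(10) = -140 have opposite signs, so a root lies in (9, 10); Newton's method refines it to λ ≈ 9.7099. p(59) = -336 and p(60) = 2660 have opposite signs, so a root lies in (59, 60); Newton's method refines it to λ ≈ 59.1159. Check (Vieta): the three roots sum to 69, matching tr M = 69.
So the eigenvalues of A^T A are ≈ 0.1742, 9.7099, 59.1159 (all ≥ 0, as they must be for A^T A). The largest is λ_max ≈ 59.1159, hence ||A||_2 = sqrt(λ_max) ≈ 7.6887.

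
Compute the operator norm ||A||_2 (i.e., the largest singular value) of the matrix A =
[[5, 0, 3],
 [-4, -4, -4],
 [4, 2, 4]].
||A||_2 ≈ 10.4628 (= sqrt(largest eigenvalue of A^T A))

||A||_2 = sigma_max(A) = sqrt(lambda_max(A^T A)). Form the symmetric matrix M = A^T A =
[[57, 24, 47],
 [24, 20, 24],
 [47, 24, 41]].
Its characteristic polynomial (trace, sum of principal 2x2 minors, determinant of M give the coefficients) is
  p(λ) = det(λ I - M) = λ^3 - 118λ^2 + 936λ - 256.
No integer candidate from the rational root theorem (±divisors of 256) is a root, so the roots are irrational. The cubic discriminant is Δ = 7743367424 > 0, so there are three distinct real roots. p(0) = -256 and p(1) = 563 have opposite signs, so a root lies in (0, 1); Newton's method refines it to λ ≈ 0.2836. p(8) = 192 and p(9) = -661 have opposite signs, so a root lies in (8, 9); Newton's method refines it to λ ≈ 8.2452. p(109) = -5161 and p(110) = 5904 have opposite signs, so a root lies in (109, 110); Newton's method refines it to λ ≈ 109.4712. Check (Vieta): the three roots sum to 118, matching tr M = 118.
So the eigenvalues of A^T A are ≈ 0.2836, 8.2452, 109.4712 (all ≥ 0, as they must be for A^T A). The largest is λ_max ≈ 109.4712, hence ||A||_2 = sqrt(λ_max) ≈ 10.4628.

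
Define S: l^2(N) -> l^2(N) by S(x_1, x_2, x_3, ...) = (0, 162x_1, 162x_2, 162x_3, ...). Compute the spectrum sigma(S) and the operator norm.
sigma(S) = closed disk {z in C : |z| ≤ 162}; ||S|| = 162

Note S = 162·U where U is the unit right shift (U x)_k = x_{k-1} (with x_0 := 0); so ||S|| = 162||U|| and sigma(S) = 162·sigma(U). ||S x||^2 = sum_{k≥1} |162x_k|^2 = 26244||x||^2, so ||S|| = 162 and sigma(S) ⊂ {|z| ≤ 162}. For any |lambda| < 162, the equation (S - lambda I) x = 0 forces x_1 = 0, then 162x_k = lambda x_{k+1} ⇒ x = 0, so S has no eigenvalues. But (S - lambda I) is not surjective for |lambda| < 162: solving (S - lambda I) x = e_1 would require x_n proportional to (lambda/162)^(-n), which is not in l^2. So every |lambda| < 162 lies in the residual spectrum. The boundary |lambda| = 162 is in the approximate point spectrum (the spectrum is closed). Hence sigma(S) is the closed disk of radius 162.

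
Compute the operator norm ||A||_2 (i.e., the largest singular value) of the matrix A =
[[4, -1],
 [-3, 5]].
||A||_2 = sqrt((51 + sqrt(1445))/2) ≈ 6.6713 (= sqrt(largest eigenvalue of A^T A))

||A||_2 = sigma_max(A) = sqrt(lambda_max(A^T A)). Form the symmetric matrix M = A^T A =
[[25, -19],
 [-19, 26]].
Its characteristic polynomial (trace, determinant of M give the coefficients) is
  p(λ) = det(λ I - M) = λ^2 - 51λ + 289.
For λ^2 - 51λ + 289 the discriminant is 1445. It is nonnegative but not a perfect square, so the roots are real and irrational: λ = (51 ± sqrt(1445))/2 ≈ 44.5066, 6.4934.
So the eigenvalues of A^T A are ≈ 6.4934, 44.5066 (all ≥ 0, as they must be for A^T A). The largest is λ_max = (51 + sqrt(1445))/2 ≈ 44.5066, hence ||A||_2 = sqrt(λ_max) = sqrt((51 + sqrt(1445))/2) ≈ 6.6713.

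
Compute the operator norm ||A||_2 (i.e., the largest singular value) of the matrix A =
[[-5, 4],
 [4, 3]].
||A||_2 = sqrt((66 + sqrt(512))/2) ≈ 6.6569 (= sqrt(largest eigenvalue of A^T A))

||A||_2 = sigma_max(A) = sqrt(lambda_max(A^T A)). Form the symmetric matrix M = A^T A =
[[41, -8],
 [-8, 25]].
Its characteristic polynomial (trace, determinant of M give the coefficients) is
  p(λ) = det(λ I - M) = λ^2 - 66λ + 961.
For λ^2 - 66λ + 961 the discriminant is 512. It is nonnegative but not a perfect square, so the roots are real and irrational: λ = (66 ± sqrt(512))/2 ≈ 44.3137, 21.6863.
So the eigenvalues of A^T A are ≈ 21.6863, 44.3137 (all ≥ 0, as they must be for A^T A). The largest is λ_max = (66 + sqrt(512))/2 ≈ 44.3137, hence ||A||_2 = sqrt(λ_max) = sqrt((66 + sqrt(512))/2) ≈ 6.6569.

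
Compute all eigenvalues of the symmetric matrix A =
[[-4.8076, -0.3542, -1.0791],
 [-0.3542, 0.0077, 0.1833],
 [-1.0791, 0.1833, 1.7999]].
sigma(A) ≈ {-5, 0, 2}

A is real symmetric, so its spectrum consists of real eigenvalues. Expanding the characteristic polynomial of the displayed matrix gives
  det(λ I - A) = p(λ) = λ^3 + (3)λ^2 + (-10)λ + (0).
Solving p(λ) = 0 yields eigenvalues ≈ -5, 0, 2. (A is shown rounded to 4 decimals, so these recover the underlying integer eigenvalues to within that precision.)
Verification: the trace of A = -3 equals the sum of eigenvalues -3, and det(A) ≈ 0.0002 matches the eigenvalue product 0.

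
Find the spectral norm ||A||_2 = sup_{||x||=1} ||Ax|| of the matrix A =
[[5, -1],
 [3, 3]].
||A||_2 = sqrt((44 + sqrt(640))/2) ≈ 5.8863 (= sqrt(largest eigenvalue of A^T A))

||A||_2 = sigma_max(A) = sqrt(lambda_max(A^T A)). Form the symmetric matrix M = A^T A =
[[34, 4],
 [4, 10]].
Its characteristic polynomial (trace, determinant of M give the coefficients) is
  p(λ) = det(λ I - M) = λ^2 - 44λ + 324.
For λ^2 - 44λ + 324 the discriminant is 640. It is nonnegative but not a perfect square, so the roots are real and irrational: λ = (44 ± sqrt(640))/2 ≈ 34.6491, 9.3509.
So the eigenvalues of A^T A are ≈ 9.3509, 34.6491 (all ≥ 0, as they must be for A^T A). The largest is λ_max = (44 + sqrt(640))/2 ≈ 34.6491, hence ||A||_2 = sqrt(λ_max) = sqrt((44 + sqrt(640))/2) ≈ 5.8863.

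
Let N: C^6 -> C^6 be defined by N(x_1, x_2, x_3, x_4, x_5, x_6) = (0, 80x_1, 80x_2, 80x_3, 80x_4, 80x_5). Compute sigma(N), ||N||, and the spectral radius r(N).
sigma(N) = {0}; ||N|| = 80; r(N) = 0. (N is nilpotent with N^6 = 0.)

On C^6, N is a strictly lower-triangular matrix with 80 on the subdiagonal and zeros elsewhere, so its characteristic polynomial is lambda^6 and every eigenvalue is 0: sigma(N) = {0}. For the operator norm, N e_i = 80e_{i+1} for i = 1, ..., 5 and N e_6 = 0, so the singular values of N are 80 (with multiplicity 5) and 0; hence ||N|| = 80. The spectral radius r(N) = max|lambda| = 0. Note ||N|| > r(N) — characteristic of non-normal nilpotent operators. Indeed N^6 = 0.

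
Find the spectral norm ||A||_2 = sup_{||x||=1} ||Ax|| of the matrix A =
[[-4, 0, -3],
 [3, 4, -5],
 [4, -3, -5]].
||A||_2 ≈ 8.6626 (= sqrt(largest eigenvalue of A^T A))

||A||_2 = sigma_max(A) = sqrt(lambda_max(A^T A)). Form the symmetric matrix M = A^T A =
[[41, 0, -23],
 [0, 25, -5],
 [-23, -5, 59]].
Its characteristic polynomial (trace, sum of principal 2x2 minors, determinant of M give the coefficients) is
  p(λ) = det(λ I - M) = λ^3 - 125λ^2 + 4365λ - 46225.
No integer candidate from the rational root theorem (±divisors of 46225) is a root, so the roots are irrational. The cubic discriminant is Δ = 199534000 > 0, so there are three distinct real roots. p(22) = -47 and p(23) = 212 have opposite signs, so a root lies in (22, 23); Newton's method refines it to λ ≈ 22.1526. p(27) = 188 and p(28) = -53 have opposite signs, so a root lies in (27, 28); Newton's method refines it to λ ≈ 27.8073. p(75) = -100 and p(76) = 2491 have opposite signs, so a root lies in (75, 76); Newton's method refines it to λ ≈ 75.0401. Check (Vieta): the three roots sum to 125, matching tr M = 125.
So the eigenvalues of A^T A are ≈ 22.1526, 27.8073, 75.0401 (all ≥ 0, as they must be for A^T A). The largest is λ_max ≈ 75.0401, hence ||A||_2 = sqrt(λ_max) ≈ 8.6626.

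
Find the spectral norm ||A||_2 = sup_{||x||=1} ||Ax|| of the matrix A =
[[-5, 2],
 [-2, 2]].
||A||_2 = 6 (= sqrt(largest eigenvalue of A^T A))

||A||_2 = sigma_max(A) = sqrt(lambda_max(A^T A)). Form the symmetric matrix M = A^T A =
[[29, -14],
 [-14, 8]].
Its characteristic polynomial (trace, determinant of M give the coefficients) is
  p(λ) = det(λ I - M) = λ^2 - 37λ + 36.
For λ^2 - 37λ + 36 the discriminant is 1225. It is a perfect square (35^2), so the roots are rational: λ = (37 ± 35)/2 = 36, 1.
So the eigenvalues of A^T A are ≈ 1, 36 (all ≥ 0, as they must be for A^T A). The largest is λ_max = 36, hence ||A||_2 = sqrt(λ_max) = 6.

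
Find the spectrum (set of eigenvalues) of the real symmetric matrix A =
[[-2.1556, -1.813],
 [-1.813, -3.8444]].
sigma(A) ≈ {-5, -1}

A is real symmetric, so its spectrum consists of real eigenvalues. Expanding the characteristic polynomial of the displayed matrix gives
  det(λ I - A) = p(λ) = λ^2 + (6)λ + (5).
Solving p(λ) = 0 yields eigenvalues ≈ -5, -1. (A is shown rounded to 4 decimals, so these recover the underlying integer eigenvalues to within that precision.)
Verification: the trace of A = -6 equals the sum of eigenvalues -6, and det(A) ≈ 5.0000 matches the eigenvalue product 5.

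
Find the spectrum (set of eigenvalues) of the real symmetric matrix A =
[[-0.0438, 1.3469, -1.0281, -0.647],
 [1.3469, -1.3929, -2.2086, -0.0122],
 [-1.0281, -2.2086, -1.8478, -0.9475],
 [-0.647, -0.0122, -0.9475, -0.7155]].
sigma(A) ≈ {-4, -2, 0, 2}

A is real symmetric, so its spectrum consists of real eigenvalues. Expanding the characteristic polynomial of the displayed matrix gives
  det(λ I - A) = p(λ) = λ^4 + (4)λ^3 + (-4)λ^2 + (-16)λ + (0).
Solving p(λ) = 0 yields eigenvalues ≈ -4, -2, 0, 2. (A is shown rounded to 4 decimals, so these recover the underlying integer eigenvalues to within that precision.)
Verification: the trace of A = -4 equals the sum of eigenvalues -4, and det(A) ≈ 0.0001 matches the eigenvalue product 0.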